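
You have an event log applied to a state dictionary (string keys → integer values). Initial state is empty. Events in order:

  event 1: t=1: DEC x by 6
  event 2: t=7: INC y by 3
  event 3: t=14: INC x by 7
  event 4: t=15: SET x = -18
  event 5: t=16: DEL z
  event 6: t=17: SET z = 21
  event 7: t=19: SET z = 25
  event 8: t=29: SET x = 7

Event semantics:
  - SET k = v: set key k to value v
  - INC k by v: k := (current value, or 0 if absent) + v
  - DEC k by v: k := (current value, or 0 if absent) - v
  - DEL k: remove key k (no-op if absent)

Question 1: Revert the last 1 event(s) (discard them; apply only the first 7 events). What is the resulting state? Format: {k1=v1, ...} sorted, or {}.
Keep first 7 events (discard last 1):
  after event 1 (t=1: DEC x by 6): {x=-6}
  after event 2 (t=7: INC y by 3): {x=-6, y=3}
  after event 3 (t=14: INC x by 7): {x=1, y=3}
  after event 4 (t=15: SET x = -18): {x=-18, y=3}
  after event 5 (t=16: DEL z): {x=-18, y=3}
  after event 6 (t=17: SET z = 21): {x=-18, y=3, z=21}
  after event 7 (t=19: SET z = 25): {x=-18, y=3, z=25}

Answer: {x=-18, y=3, z=25}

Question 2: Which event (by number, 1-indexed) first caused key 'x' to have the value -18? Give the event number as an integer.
Looking for first event where x becomes -18:
  event 1: x = -6
  event 2: x = -6
  event 3: x = 1
  event 4: x 1 -> -18  <-- first match

Answer: 4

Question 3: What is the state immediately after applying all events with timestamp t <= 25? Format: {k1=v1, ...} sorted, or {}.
Apply events with t <= 25 (7 events):
  after event 1 (t=1: DEC x by 6): {x=-6}
  after event 2 (t=7: INC y by 3): {x=-6, y=3}
  after event 3 (t=14: INC x by 7): {x=1, y=3}
  after event 4 (t=15: SET x = -18): {x=-18, y=3}
  after event 5 (t=16: DEL z): {x=-18, y=3}
  after event 6 (t=17: SET z = 21): {x=-18, y=3, z=21}
  after event 7 (t=19: SET z = 25): {x=-18, y=3, z=25}

Answer: {x=-18, y=3, z=25}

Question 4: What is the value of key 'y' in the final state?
Answer: 3

Derivation:
Track key 'y' through all 8 events:
  event 1 (t=1: DEC x by 6): y unchanged
  event 2 (t=7: INC y by 3): y (absent) -> 3
  event 3 (t=14: INC x by 7): y unchanged
  event 4 (t=15: SET x = -18): y unchanged
  event 5 (t=16: DEL z): y unchanged
  event 6 (t=17: SET z = 21): y unchanged
  event 7 (t=19: SET z = 25): y unchanged
  event 8 (t=29: SET x = 7): y unchanged
Final: y = 3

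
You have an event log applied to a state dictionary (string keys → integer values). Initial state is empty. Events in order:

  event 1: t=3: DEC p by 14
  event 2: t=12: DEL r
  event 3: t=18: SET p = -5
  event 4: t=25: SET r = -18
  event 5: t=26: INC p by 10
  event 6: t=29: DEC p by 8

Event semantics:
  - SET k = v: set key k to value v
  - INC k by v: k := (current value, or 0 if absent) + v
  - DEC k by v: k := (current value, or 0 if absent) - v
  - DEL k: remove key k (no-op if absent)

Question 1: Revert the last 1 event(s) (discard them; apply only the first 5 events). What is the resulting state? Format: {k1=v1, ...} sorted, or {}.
Keep first 5 events (discard last 1):
  after event 1 (t=3: DEC p by 14): {p=-14}
  after event 2 (t=12: DEL r): {p=-14}
  after event 3 (t=18: SET p = -5): {p=-5}
  after event 4 (t=25: SET r = -18): {p=-5, r=-18}
  after event 5 (t=26: INC p by 10): {p=5, r=-18}

Answer: {p=5, r=-18}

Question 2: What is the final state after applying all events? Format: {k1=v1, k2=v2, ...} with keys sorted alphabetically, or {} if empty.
  after event 1 (t=3: DEC p by 14): {p=-14}
  after event 2 (t=12: DEL r): {p=-14}
  after event 3 (t=18: SET p = -5): {p=-5}
  after event 4 (t=25: SET r = -18): {p=-5, r=-18}
  after event 5 (t=26: INC p by 10): {p=5, r=-18}
  after event 6 (t=29: DEC p by 8): {p=-3, r=-18}

Answer: {p=-3, r=-18}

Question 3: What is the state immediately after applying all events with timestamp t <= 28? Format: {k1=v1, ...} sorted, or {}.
Apply events with t <= 28 (5 events):
  after event 1 (t=3: DEC p by 14): {p=-14}
  after event 2 (t=12: DEL r): {p=-14}
  after event 3 (t=18: SET p = -5): {p=-5}
  after event 4 (t=25: SET r = -18): {p=-5, r=-18}
  after event 5 (t=26: INC p by 10): {p=5, r=-18}

Answer: {p=5, r=-18}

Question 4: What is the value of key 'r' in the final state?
Track key 'r' through all 6 events:
  event 1 (t=3: DEC p by 14): r unchanged
  event 2 (t=12: DEL r): r (absent) -> (absent)
  event 3 (t=18: SET p = -5): r unchanged
  event 4 (t=25: SET r = -18): r (absent) -> -18
  event 5 (t=26: INC p by 10): r unchanged
  event 6 (t=29: DEC p by 8): r unchanged
Final: r = -18

Answer: -18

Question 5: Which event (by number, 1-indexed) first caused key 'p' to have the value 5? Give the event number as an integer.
Looking for first event where p becomes 5:
  event 1: p = -14
  event 2: p = -14
  event 3: p = -5
  event 4: p = -5
  event 5: p -5 -> 5  <-- first match

Answer: 5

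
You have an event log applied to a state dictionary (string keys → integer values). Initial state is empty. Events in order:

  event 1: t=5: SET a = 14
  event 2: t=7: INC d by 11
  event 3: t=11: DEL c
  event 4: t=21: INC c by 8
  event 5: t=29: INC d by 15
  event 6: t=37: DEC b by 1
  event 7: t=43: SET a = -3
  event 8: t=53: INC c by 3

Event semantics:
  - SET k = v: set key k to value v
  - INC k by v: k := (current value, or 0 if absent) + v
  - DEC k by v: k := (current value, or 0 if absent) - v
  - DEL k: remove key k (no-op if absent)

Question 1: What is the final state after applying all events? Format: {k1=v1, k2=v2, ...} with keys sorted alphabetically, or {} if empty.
Answer: {a=-3, b=-1, c=11, d=26}

Derivation:
  after event 1 (t=5: SET a = 14): {a=14}
  after event 2 (t=7: INC d by 11): {a=14, d=11}
  after event 3 (t=11: DEL c): {a=14, d=11}
  after event 4 (t=21: INC c by 8): {a=14, c=8, d=11}
  after event 5 (t=29: INC d by 15): {a=14, c=8, d=26}
  after event 6 (t=37: DEC b by 1): {a=14, b=-1, c=8, d=26}
  after event 7 (t=43: SET a = -3): {a=-3, b=-1, c=8, d=26}
  after event 8 (t=53: INC c by 3): {a=-3, b=-1, c=11, d=26}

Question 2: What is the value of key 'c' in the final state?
Answer: 11

Derivation:
Track key 'c' through all 8 events:
  event 1 (t=5: SET a = 14): c unchanged
  event 2 (t=7: INC d by 11): c unchanged
  event 3 (t=11: DEL c): c (absent) -> (absent)
  event 4 (t=21: INC c by 8): c (absent) -> 8
  event 5 (t=29: INC d by 15): c unchanged
  event 6 (t=37: DEC b by 1): c unchanged
  event 7 (t=43: SET a = -3): c unchanged
  event 8 (t=53: INC c by 3): c 8 -> 11
Final: c = 11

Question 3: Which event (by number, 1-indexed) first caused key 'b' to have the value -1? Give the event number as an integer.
Looking for first event where b becomes -1:
  event 6: b (absent) -> -1  <-- first match

Answer: 6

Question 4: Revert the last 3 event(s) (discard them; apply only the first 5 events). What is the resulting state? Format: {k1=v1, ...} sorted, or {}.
Keep first 5 events (discard last 3):
  after event 1 (t=5: SET a = 14): {a=14}
  after event 2 (t=7: INC d by 11): {a=14, d=11}
  after event 3 (t=11: DEL c): {a=14, d=11}
  after event 4 (t=21: INC c by 8): {a=14, c=8, d=11}
  after event 5 (t=29: INC d by 15): {a=14, c=8, d=26}

Answer: {a=14, c=8, d=26}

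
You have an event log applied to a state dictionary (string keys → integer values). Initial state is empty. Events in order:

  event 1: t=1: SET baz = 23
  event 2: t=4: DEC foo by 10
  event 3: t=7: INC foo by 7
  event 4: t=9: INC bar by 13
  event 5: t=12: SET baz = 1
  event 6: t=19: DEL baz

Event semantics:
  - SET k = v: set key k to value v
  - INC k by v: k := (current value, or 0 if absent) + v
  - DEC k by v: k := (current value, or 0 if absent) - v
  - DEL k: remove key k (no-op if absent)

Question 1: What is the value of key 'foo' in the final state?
Answer: -3

Derivation:
Track key 'foo' through all 6 events:
  event 1 (t=1: SET baz = 23): foo unchanged
  event 2 (t=4: DEC foo by 10): foo (absent) -> -10
  event 3 (t=7: INC foo by 7): foo -10 -> -3
  event 4 (t=9: INC bar by 13): foo unchanged
  event 5 (t=12: SET baz = 1): foo unchanged
  event 6 (t=19: DEL baz): foo unchanged
Final: foo = -3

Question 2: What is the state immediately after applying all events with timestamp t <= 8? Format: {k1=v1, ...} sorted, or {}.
Apply events with t <= 8 (3 events):
  after event 1 (t=1: SET baz = 23): {baz=23}
  after event 2 (t=4: DEC foo by 10): {baz=23, foo=-10}
  after event 3 (t=7: INC foo by 7): {baz=23, foo=-3}

Answer: {baz=23, foo=-3}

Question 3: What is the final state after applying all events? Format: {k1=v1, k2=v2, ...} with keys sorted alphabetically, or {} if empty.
  after event 1 (t=1: SET baz = 23): {baz=23}
  after event 2 (t=4: DEC foo by 10): {baz=23, foo=-10}
  after event 3 (t=7: INC foo by 7): {baz=23, foo=-3}
  after event 4 (t=9: INC bar by 13): {bar=13, baz=23, foo=-3}
  after event 5 (t=12: SET baz = 1): {bar=13, baz=1, foo=-3}
  after event 6 (t=19: DEL baz): {bar=13, foo=-3}

Answer: {bar=13, foo=-3}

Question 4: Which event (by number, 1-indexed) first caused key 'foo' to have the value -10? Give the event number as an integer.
Answer: 2

Derivation:
Looking for first event where foo becomes -10:
  event 2: foo (absent) -> -10  <-- first match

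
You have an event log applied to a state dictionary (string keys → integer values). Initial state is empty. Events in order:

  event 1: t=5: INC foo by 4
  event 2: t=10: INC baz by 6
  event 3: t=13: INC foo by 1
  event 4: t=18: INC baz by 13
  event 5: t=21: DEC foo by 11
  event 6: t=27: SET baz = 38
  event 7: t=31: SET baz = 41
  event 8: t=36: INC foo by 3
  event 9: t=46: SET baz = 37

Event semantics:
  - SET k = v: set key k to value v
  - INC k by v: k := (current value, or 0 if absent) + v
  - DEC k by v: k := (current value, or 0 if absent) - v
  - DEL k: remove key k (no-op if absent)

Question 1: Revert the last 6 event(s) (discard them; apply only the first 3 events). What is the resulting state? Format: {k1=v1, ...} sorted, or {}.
Keep first 3 events (discard last 6):
  after event 1 (t=5: INC foo by 4): {foo=4}
  after event 2 (t=10: INC baz by 6): {baz=6, foo=4}
  after event 3 (t=13: INC foo by 1): {baz=6, foo=5}

Answer: {baz=6, foo=5}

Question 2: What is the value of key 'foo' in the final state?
Track key 'foo' through all 9 events:
  event 1 (t=5: INC foo by 4): foo (absent) -> 4
  event 2 (t=10: INC baz by 6): foo unchanged
  event 3 (t=13: INC foo by 1): foo 4 -> 5
  event 4 (t=18: INC baz by 13): foo unchanged
  event 5 (t=21: DEC foo by 11): foo 5 -> -6
  event 6 (t=27: SET baz = 38): foo unchanged
  event 7 (t=31: SET baz = 41): foo unchanged
  event 8 (t=36: INC foo by 3): foo -6 -> -3
  event 9 (t=46: SET baz = 37): foo unchanged
Final: foo = -3

Answer: -3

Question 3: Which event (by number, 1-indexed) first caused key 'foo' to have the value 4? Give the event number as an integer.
Answer: 1

Derivation:
Looking for first event where foo becomes 4:
  event 1: foo (absent) -> 4  <-- first match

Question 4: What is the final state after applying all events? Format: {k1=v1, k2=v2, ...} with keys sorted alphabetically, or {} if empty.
  after event 1 (t=5: INC foo by 4): {foo=4}
  after event 2 (t=10: INC baz by 6): {baz=6, foo=4}
  after event 3 (t=13: INC foo by 1): {baz=6, foo=5}
  after event 4 (t=18: INC baz by 13): {baz=19, foo=5}
  after event 5 (t=21: DEC foo by 11): {baz=19, foo=-6}
  after event 6 (t=27: SET baz = 38): {baz=38, foo=-6}
  after event 7 (t=31: SET baz = 41): {baz=41, foo=-6}
  after event 8 (t=36: INC foo by 3): {baz=41, foo=-3}
  after event 9 (t=46: SET baz = 37): {baz=37, foo=-3}

Answer: {baz=37, foo=-3}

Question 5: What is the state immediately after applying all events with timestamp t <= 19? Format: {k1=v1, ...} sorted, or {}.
Answer: {baz=19, foo=5}

Derivation:
Apply events with t <= 19 (4 events):
  after event 1 (t=5: INC foo by 4): {foo=4}
  after event 2 (t=10: INC baz by 6): {baz=6, foo=4}
  after event 3 (t=13: INC foo by 1): {baz=6, foo=5}
  after event 4 (t=18: INC baz by 13): {baz=19, foo=5}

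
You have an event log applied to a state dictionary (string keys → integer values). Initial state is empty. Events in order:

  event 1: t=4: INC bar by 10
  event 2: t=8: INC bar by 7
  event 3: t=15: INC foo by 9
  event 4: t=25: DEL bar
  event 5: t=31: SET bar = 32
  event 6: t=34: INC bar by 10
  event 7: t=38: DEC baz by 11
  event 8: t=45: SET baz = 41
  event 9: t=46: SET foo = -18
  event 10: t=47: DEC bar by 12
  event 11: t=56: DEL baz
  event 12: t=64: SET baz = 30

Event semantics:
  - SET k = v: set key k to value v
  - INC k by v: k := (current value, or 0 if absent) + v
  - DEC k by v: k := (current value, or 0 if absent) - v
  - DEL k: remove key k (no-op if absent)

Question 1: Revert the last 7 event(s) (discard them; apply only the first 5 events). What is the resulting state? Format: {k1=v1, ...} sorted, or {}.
Answer: {bar=32, foo=9}

Derivation:
Keep first 5 events (discard last 7):
  after event 1 (t=4: INC bar by 10): {bar=10}
  after event 2 (t=8: INC bar by 7): {bar=17}
  after event 3 (t=15: INC foo by 9): {bar=17, foo=9}
  after event 4 (t=25: DEL bar): {foo=9}
  after event 5 (t=31: SET bar = 32): {bar=32, foo=9}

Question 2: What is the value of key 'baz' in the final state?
Track key 'baz' through all 12 events:
  event 1 (t=4: INC bar by 10): baz unchanged
  event 2 (t=8: INC bar by 7): baz unchanged
  event 3 (t=15: INC foo by 9): baz unchanged
  event 4 (t=25: DEL bar): baz unchanged
  event 5 (t=31: SET bar = 32): baz unchanged
  event 6 (t=34: INC bar by 10): baz unchanged
  event 7 (t=38: DEC baz by 11): baz (absent) -> -11
  event 8 (t=45: SET baz = 41): baz -11 -> 41
  event 9 (t=46: SET foo = -18): baz unchanged
  event 10 (t=47: DEC bar by 12): baz unchanged
  event 11 (t=56: DEL baz): baz 41 -> (absent)
  event 12 (t=64: SET baz = 30): baz (absent) -> 30
Final: baz = 30

Answer: 30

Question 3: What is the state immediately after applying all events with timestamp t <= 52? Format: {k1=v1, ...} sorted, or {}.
Apply events with t <= 52 (10 events):
  after event 1 (t=4: INC bar by 10): {bar=10}
  after event 2 (t=8: INC bar by 7): {bar=17}
  after event 3 (t=15: INC foo by 9): {bar=17, foo=9}
  after event 4 (t=25: DEL bar): {foo=9}
  after event 5 (t=31: SET bar = 32): {bar=32, foo=9}
  after event 6 (t=34: INC bar by 10): {bar=42, foo=9}
  after event 7 (t=38: DEC baz by 11): {bar=42, baz=-11, foo=9}
  after event 8 (t=45: SET baz = 41): {bar=42, baz=41, foo=9}
  after event 9 (t=46: SET foo = -18): {bar=42, baz=41, foo=-18}
  after event 10 (t=47: DEC bar by 12): {bar=30, baz=41, foo=-18}

Answer: {bar=30, baz=41, foo=-18}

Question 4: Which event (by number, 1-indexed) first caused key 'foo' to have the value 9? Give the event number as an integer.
Looking for first event where foo becomes 9:
  event 3: foo (absent) -> 9  <-- first match

Answer: 3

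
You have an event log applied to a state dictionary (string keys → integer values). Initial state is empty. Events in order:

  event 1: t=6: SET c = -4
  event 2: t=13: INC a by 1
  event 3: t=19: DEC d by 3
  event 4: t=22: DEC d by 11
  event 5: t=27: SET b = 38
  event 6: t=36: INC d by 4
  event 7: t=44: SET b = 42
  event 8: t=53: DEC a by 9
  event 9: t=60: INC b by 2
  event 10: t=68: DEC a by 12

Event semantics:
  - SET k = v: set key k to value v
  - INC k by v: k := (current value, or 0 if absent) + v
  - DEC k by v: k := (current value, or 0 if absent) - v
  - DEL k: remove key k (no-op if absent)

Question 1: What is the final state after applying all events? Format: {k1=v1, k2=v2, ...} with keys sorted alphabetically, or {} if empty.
Answer: {a=-20, b=44, c=-4, d=-10}

Derivation:
  after event 1 (t=6: SET c = -4): {c=-4}
  after event 2 (t=13: INC a by 1): {a=1, c=-4}
  after event 3 (t=19: DEC d by 3): {a=1, c=-4, d=-3}
  after event 4 (t=22: DEC d by 11): {a=1, c=-4, d=-14}
  after event 5 (t=27: SET b = 38): {a=1, b=38, c=-4, d=-14}
  after event 6 (t=36: INC d by 4): {a=1, b=38, c=-4, d=-10}
  after event 7 (t=44: SET b = 42): {a=1, b=42, c=-4, d=-10}
  after event 8 (t=53: DEC a by 9): {a=-8, b=42, c=-4, d=-10}
  after event 9 (t=60: INC b by 2): {a=-8, b=44, c=-4, d=-10}
  after event 10 (t=68: DEC a by 12): {a=-20, b=44, c=-4, d=-10}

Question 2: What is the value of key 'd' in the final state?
Answer: -10

Derivation:
Track key 'd' through all 10 events:
  event 1 (t=6: SET c = -4): d unchanged
  event 2 (t=13: INC a by 1): d unchanged
  event 3 (t=19: DEC d by 3): d (absent) -> -3
  event 4 (t=22: DEC d by 11): d -3 -> -14
  event 5 (t=27: SET b = 38): d unchanged
  event 6 (t=36: INC d by 4): d -14 -> -10
  event 7 (t=44: SET b = 42): d unchanged
  event 8 (t=53: DEC a by 9): d unchanged
  event 9 (t=60: INC b by 2): d unchanged
  event 10 (t=68: DEC a by 12): d unchanged
Final: d = -10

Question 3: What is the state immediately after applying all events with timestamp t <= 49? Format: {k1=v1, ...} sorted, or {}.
Apply events with t <= 49 (7 events):
  after event 1 (t=6: SET c = -4): {c=-4}
  after event 2 (t=13: INC a by 1): {a=1, c=-4}
  after event 3 (t=19: DEC d by 3): {a=1, c=-4, d=-3}
  after event 4 (t=22: DEC d by 11): {a=1, c=-4, d=-14}
  after event 5 (t=27: SET b = 38): {a=1, b=38, c=-4, d=-14}
  after event 6 (t=36: INC d by 4): {a=1, b=38, c=-4, d=-10}
  after event 7 (t=44: SET b = 42): {a=1, b=42, c=-4, d=-10}

Answer: {a=1, b=42, c=-4, d=-10}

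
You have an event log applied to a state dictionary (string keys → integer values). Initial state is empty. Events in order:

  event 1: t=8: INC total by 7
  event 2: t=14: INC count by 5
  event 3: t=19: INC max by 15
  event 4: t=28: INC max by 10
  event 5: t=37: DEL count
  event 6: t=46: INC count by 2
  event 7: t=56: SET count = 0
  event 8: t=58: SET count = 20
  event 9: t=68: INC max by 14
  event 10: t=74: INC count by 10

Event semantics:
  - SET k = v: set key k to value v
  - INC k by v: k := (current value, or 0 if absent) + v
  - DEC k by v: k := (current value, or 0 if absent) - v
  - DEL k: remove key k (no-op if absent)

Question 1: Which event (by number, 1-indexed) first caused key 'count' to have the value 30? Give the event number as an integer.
Answer: 10

Derivation:
Looking for first event where count becomes 30:
  event 2: count = 5
  event 3: count = 5
  event 4: count = 5
  event 5: count = (absent)
  event 6: count = 2
  event 7: count = 0
  event 8: count = 20
  event 9: count = 20
  event 10: count 20 -> 30  <-- first match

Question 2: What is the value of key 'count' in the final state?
Answer: 30

Derivation:
Track key 'count' through all 10 events:
  event 1 (t=8: INC total by 7): count unchanged
  event 2 (t=14: INC count by 5): count (absent) -> 5
  event 3 (t=19: INC max by 15): count unchanged
  event 4 (t=28: INC max by 10): count unchanged
  event 5 (t=37: DEL count): count 5 -> (absent)
  event 6 (t=46: INC count by 2): count (absent) -> 2
  event 7 (t=56: SET count = 0): count 2 -> 0
  event 8 (t=58: SET count = 20): count 0 -> 20
  event 9 (t=68: INC max by 14): count unchanged
  event 10 (t=74: INC count by 10): count 20 -> 30
Final: count = 30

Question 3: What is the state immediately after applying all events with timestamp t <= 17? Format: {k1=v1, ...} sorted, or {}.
Answer: {count=5, total=7}

Derivation:
Apply events with t <= 17 (2 events):
  after event 1 (t=8: INC total by 7): {total=7}
  after event 2 (t=14: INC count by 5): {count=5, total=7}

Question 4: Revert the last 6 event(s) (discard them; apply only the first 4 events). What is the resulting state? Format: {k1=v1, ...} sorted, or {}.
Answer: {count=5, max=25, total=7}

Derivation:
Keep first 4 events (discard last 6):
  after event 1 (t=8: INC total by 7): {total=7}
  after event 2 (t=14: INC count by 5): {count=5, total=7}
  after event 3 (t=19: INC max by 15): {count=5, max=15, total=7}
  after event 4 (t=28: INC max by 10): {count=5, max=25, total=7}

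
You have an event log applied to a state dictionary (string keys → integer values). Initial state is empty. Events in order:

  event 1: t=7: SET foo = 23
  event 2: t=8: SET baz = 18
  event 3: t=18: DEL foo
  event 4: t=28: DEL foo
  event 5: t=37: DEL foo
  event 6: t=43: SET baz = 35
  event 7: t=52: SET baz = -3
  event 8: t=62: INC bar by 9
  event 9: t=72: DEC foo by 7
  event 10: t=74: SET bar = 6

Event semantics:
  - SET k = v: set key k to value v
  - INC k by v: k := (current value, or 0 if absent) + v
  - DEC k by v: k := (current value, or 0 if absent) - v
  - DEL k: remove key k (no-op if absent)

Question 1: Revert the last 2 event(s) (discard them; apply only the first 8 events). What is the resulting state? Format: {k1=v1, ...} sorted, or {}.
Keep first 8 events (discard last 2):
  after event 1 (t=7: SET foo = 23): {foo=23}
  after event 2 (t=8: SET baz = 18): {baz=18, foo=23}
  after event 3 (t=18: DEL foo): {baz=18}
  after event 4 (t=28: DEL foo): {baz=18}
  after event 5 (t=37: DEL foo): {baz=18}
  after event 6 (t=43: SET baz = 35): {baz=35}
  after event 7 (t=52: SET baz = -3): {baz=-3}
  after event 8 (t=62: INC bar by 9): {bar=9, baz=-3}

Answer: {bar=9, baz=-3}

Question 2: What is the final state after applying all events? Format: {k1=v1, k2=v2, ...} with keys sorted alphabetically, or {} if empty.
Answer: {bar=6, baz=-3, foo=-7}

Derivation:
  after event 1 (t=7: SET foo = 23): {foo=23}
  after event 2 (t=8: SET baz = 18): {baz=18, foo=23}
  after event 3 (t=18: DEL foo): {baz=18}
  after event 4 (t=28: DEL foo): {baz=18}
  after event 5 (t=37: DEL foo): {baz=18}
  after event 6 (t=43: SET baz = 35): {baz=35}
  after event 7 (t=52: SET baz = -3): {baz=-3}
  after event 8 (t=62: INC bar by 9): {bar=9, baz=-3}
  after event 9 (t=72: DEC foo by 7): {bar=9, baz=-3, foo=-7}
  after event 10 (t=74: SET bar = 6): {bar=6, baz=-3, foo=-7}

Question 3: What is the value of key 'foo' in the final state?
Track key 'foo' through all 10 events:
  event 1 (t=7: SET foo = 23): foo (absent) -> 23
  event 2 (t=8: SET baz = 18): foo unchanged
  event 3 (t=18: DEL foo): foo 23 -> (absent)
  event 4 (t=28: DEL foo): foo (absent) -> (absent)
  event 5 (t=37: DEL foo): foo (absent) -> (absent)
  event 6 (t=43: SET baz = 35): foo unchanged
  event 7 (t=52: SET baz = -3): foo unchanged
  event 8 (t=62: INC bar by 9): foo unchanged
  event 9 (t=72: DEC foo by 7): foo (absent) -> -7
  event 10 (t=74: SET bar = 6): foo unchanged
Final: foo = -7

Answer: -7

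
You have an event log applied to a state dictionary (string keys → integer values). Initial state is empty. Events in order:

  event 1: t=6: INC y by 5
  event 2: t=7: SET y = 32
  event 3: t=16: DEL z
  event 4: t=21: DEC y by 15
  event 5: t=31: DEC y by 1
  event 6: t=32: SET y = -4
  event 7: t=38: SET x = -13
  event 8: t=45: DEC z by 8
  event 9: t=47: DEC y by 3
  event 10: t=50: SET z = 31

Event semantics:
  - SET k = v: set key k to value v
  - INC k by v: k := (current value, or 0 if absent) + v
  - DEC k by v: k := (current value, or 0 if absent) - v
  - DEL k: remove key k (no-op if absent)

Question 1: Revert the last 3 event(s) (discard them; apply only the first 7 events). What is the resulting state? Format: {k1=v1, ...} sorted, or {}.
Answer: {x=-13, y=-4}

Derivation:
Keep first 7 events (discard last 3):
  after event 1 (t=6: INC y by 5): {y=5}
  after event 2 (t=7: SET y = 32): {y=32}
  after event 3 (t=16: DEL z): {y=32}
  after event 4 (t=21: DEC y by 15): {y=17}
  after event 5 (t=31: DEC y by 1): {y=16}
  after event 6 (t=32: SET y = -4): {y=-4}
  after event 7 (t=38: SET x = -13): {x=-13, y=-4}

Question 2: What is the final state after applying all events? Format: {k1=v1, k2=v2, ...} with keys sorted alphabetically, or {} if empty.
Answer: {x=-13, y=-7, z=31}

Derivation:
  after event 1 (t=6: INC y by 5): {y=5}
  after event 2 (t=7: SET y = 32): {y=32}
  after event 3 (t=16: DEL z): {y=32}
  after event 4 (t=21: DEC y by 15): {y=17}
  after event 5 (t=31: DEC y by 1): {y=16}
  after event 6 (t=32: SET y = -4): {y=-4}
  after event 7 (t=38: SET x = -13): {x=-13, y=-4}
  after event 8 (t=45: DEC z by 8): {x=-13, y=-4, z=-8}
  after event 9 (t=47: DEC y by 3): {x=-13, y=-7, z=-8}
  after event 10 (t=50: SET z = 31): {x=-13, y=-7, z=31}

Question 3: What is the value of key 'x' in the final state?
Track key 'x' through all 10 events:
  event 1 (t=6: INC y by 5): x unchanged
  event 2 (t=7: SET y = 32): x unchanged
  event 3 (t=16: DEL z): x unchanged
  event 4 (t=21: DEC y by 15): x unchanged
  event 5 (t=31: DEC y by 1): x unchanged
  event 6 (t=32: SET y = -4): x unchanged
  event 7 (t=38: SET x = -13): x (absent) -> -13
  event 8 (t=45: DEC z by 8): x unchanged
  event 9 (t=47: DEC y by 3): x unchanged
  event 10 (t=50: SET z = 31): x unchanged
Final: x = -13

Answer: -13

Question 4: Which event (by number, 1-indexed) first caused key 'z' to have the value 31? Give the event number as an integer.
Answer: 10

Derivation:
Looking for first event where z becomes 31:
  event 8: z = -8
  event 9: z = -8
  event 10: z -8 -> 31  <-- first match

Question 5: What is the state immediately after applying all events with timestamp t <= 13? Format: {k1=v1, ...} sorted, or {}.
Apply events with t <= 13 (2 events):
  after event 1 (t=6: INC y by 5): {y=5}
  after event 2 (t=7: SET y = 32): {y=32}

Answer: {y=32}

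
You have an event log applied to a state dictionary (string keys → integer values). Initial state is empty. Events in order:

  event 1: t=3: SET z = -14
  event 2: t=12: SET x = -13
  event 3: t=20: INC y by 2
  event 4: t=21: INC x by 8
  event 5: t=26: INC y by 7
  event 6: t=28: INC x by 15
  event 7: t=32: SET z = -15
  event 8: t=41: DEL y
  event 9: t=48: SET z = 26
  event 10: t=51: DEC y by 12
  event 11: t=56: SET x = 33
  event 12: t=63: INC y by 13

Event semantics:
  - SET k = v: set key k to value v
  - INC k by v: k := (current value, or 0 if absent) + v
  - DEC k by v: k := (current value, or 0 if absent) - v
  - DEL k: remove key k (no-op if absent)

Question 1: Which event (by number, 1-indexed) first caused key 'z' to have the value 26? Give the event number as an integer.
Answer: 9

Derivation:
Looking for first event where z becomes 26:
  event 1: z = -14
  event 2: z = -14
  event 3: z = -14
  event 4: z = -14
  event 5: z = -14
  event 6: z = -14
  event 7: z = -15
  event 8: z = -15
  event 9: z -15 -> 26  <-- first match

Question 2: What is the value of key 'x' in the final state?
Track key 'x' through all 12 events:
  event 1 (t=3: SET z = -14): x unchanged
  event 2 (t=12: SET x = -13): x (absent) -> -13
  event 3 (t=20: INC y by 2): x unchanged
  event 4 (t=21: INC x by 8): x -13 -> -5
  event 5 (t=26: INC y by 7): x unchanged
  event 6 (t=28: INC x by 15): x -5 -> 10
  event 7 (t=32: SET z = -15): x unchanged
  event 8 (t=41: DEL y): x unchanged
  event 9 (t=48: SET z = 26): x unchanged
  event 10 (t=51: DEC y by 12): x unchanged
  event 11 (t=56: SET x = 33): x 10 -> 33
  event 12 (t=63: INC y by 13): x unchanged
Final: x = 33

Answer: 33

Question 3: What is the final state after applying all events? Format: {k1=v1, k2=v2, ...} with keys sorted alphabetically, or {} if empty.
  after event 1 (t=3: SET z = -14): {z=-14}
  after event 2 (t=12: SET x = -13): {x=-13, z=-14}
  after event 3 (t=20: INC y by 2): {x=-13, y=2, z=-14}
  after event 4 (t=21: INC x by 8): {x=-5, y=2, z=-14}
  after event 5 (t=26: INC y by 7): {x=-5, y=9, z=-14}
  after event 6 (t=28: INC x by 15): {x=10, y=9, z=-14}
  after event 7 (t=32: SET z = -15): {x=10, y=9, z=-15}
  after event 8 (t=41: DEL y): {x=10, z=-15}
  after event 9 (t=48: SET z = 26): {x=10, z=26}
  after event 10 (t=51: DEC y by 12): {x=10, y=-12, z=26}
  after event 11 (t=56: SET x = 33): {x=33, y=-12, z=26}
  after event 12 (t=63: INC y by 13): {x=33, y=1, z=26}

Answer: {x=33, y=1, z=26}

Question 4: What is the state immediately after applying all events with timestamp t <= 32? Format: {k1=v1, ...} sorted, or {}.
Apply events with t <= 32 (7 events):
  after event 1 (t=3: SET z = -14): {z=-14}
  after event 2 (t=12: SET x = -13): {x=-13, z=-14}
  after event 3 (t=20: INC y by 2): {x=-13, y=2, z=-14}
  after event 4 (t=21: INC x by 8): {x=-5, y=2, z=-14}
  after event 5 (t=26: INC y by 7): {x=-5, y=9, z=-14}
  after event 6 (t=28: INC x by 15): {x=10, y=9, z=-14}
  after event 7 (t=32: SET z = -15): {x=10, y=9, z=-15}

Answer: {x=10, y=9, z=-15}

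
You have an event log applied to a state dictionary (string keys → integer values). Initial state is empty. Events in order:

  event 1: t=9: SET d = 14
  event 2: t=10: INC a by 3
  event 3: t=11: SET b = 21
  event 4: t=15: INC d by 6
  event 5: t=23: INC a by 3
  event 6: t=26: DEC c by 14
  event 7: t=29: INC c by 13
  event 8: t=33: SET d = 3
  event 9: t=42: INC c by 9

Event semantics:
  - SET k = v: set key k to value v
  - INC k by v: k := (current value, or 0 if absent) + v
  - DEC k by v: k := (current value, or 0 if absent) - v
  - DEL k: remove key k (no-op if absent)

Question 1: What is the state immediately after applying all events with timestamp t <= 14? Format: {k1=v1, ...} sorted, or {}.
Answer: {a=3, b=21, d=14}

Derivation:
Apply events with t <= 14 (3 events):
  after event 1 (t=9: SET d = 14): {d=14}
  after event 2 (t=10: INC a by 3): {a=3, d=14}
  after event 3 (t=11: SET b = 21): {a=3, b=21, d=14}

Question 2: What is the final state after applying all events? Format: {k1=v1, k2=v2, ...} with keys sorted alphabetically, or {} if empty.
  after event 1 (t=9: SET d = 14): {d=14}
  after event 2 (t=10: INC a by 3): {a=3, d=14}
  after event 3 (t=11: SET b = 21): {a=3, b=21, d=14}
  after event 4 (t=15: INC d by 6): {a=3, b=21, d=20}
  after event 5 (t=23: INC a by 3): {a=6, b=21, d=20}
  after event 6 (t=26: DEC c by 14): {a=6, b=21, c=-14, d=20}
  after event 7 (t=29: INC c by 13): {a=6, b=21, c=-1, d=20}
  after event 8 (t=33: SET d = 3): {a=6, b=21, c=-1, d=3}
  after event 9 (t=42: INC c by 9): {a=6, b=21, c=8, d=3}

Answer: {a=6, b=21, c=8, d=3}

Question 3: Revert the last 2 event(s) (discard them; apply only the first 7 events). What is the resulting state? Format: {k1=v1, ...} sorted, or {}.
Answer: {a=6, b=21, c=-1, d=20}

Derivation:
Keep first 7 events (discard last 2):
  after event 1 (t=9: SET d = 14): {d=14}
  after event 2 (t=10: INC a by 3): {a=3, d=14}
  after event 3 (t=11: SET b = 21): {a=3, b=21, d=14}
  after event 4 (t=15: INC d by 6): {a=3, b=21, d=20}
  after event 5 (t=23: INC a by 3): {a=6, b=21, d=20}
  after event 6 (t=26: DEC c by 14): {a=6, b=21, c=-14, d=20}
  after event 7 (t=29: INC c by 13): {a=6, b=21, c=-1, d=20}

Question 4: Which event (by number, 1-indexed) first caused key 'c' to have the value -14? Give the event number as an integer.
Answer: 6

Derivation:
Looking for first event where c becomes -14:
  event 6: c (absent) -> -14  <-- first match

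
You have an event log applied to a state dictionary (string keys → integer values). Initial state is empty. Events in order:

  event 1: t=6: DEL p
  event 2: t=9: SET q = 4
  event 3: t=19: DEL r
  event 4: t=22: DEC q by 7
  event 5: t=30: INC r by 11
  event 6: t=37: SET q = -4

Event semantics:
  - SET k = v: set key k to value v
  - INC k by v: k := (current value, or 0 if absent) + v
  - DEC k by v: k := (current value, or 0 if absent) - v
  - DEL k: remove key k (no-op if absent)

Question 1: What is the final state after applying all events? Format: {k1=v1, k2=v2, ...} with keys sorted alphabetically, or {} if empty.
  after event 1 (t=6: DEL p): {}
  after event 2 (t=9: SET q = 4): {q=4}
  after event 3 (t=19: DEL r): {q=4}
  after event 4 (t=22: DEC q by 7): {q=-3}
  after event 5 (t=30: INC r by 11): {q=-3, r=11}
  after event 6 (t=37: SET q = -4): {q=-4, r=11}

Answer: {q=-4, r=11}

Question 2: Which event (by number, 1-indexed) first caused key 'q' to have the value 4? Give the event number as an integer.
Answer: 2

Derivation:
Looking for first event where q becomes 4:
  event 2: q (absent) -> 4  <-- first match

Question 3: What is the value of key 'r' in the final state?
Track key 'r' through all 6 events:
  event 1 (t=6: DEL p): r unchanged
  event 2 (t=9: SET q = 4): r unchanged
  event 3 (t=19: DEL r): r (absent) -> (absent)
  event 4 (t=22: DEC q by 7): r unchanged
  event 5 (t=30: INC r by 11): r (absent) -> 11
  event 6 (t=37: SET q = -4): r unchanged
Final: r = 11

Answer: 11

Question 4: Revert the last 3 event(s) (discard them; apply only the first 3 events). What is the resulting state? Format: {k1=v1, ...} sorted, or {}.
Keep first 3 events (discard last 3):
  after event 1 (t=6: DEL p): {}
  after event 2 (t=9: SET q = 4): {q=4}
  after event 3 (t=19: DEL r): {q=4}

Answer: {q=4}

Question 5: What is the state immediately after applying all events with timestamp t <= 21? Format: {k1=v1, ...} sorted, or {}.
Answer: {q=4}

Derivation:
Apply events with t <= 21 (3 events):
  after event 1 (t=6: DEL p): {}
  after event 2 (t=9: SET q = 4): {q=4}
  after event 3 (t=19: DEL r): {q=4}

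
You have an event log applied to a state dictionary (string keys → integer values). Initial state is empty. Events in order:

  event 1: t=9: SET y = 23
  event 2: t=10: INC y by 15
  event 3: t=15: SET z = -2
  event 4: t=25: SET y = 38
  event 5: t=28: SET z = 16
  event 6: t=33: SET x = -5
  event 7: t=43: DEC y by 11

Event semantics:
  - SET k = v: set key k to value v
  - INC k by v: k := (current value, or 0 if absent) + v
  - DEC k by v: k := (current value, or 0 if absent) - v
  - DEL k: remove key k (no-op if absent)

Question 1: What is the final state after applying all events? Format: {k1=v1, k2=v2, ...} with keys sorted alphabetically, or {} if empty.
  after event 1 (t=9: SET y = 23): {y=23}
  after event 2 (t=10: INC y by 15): {y=38}
  after event 3 (t=15: SET z = -2): {y=38, z=-2}
  after event 4 (t=25: SET y = 38): {y=38, z=-2}
  after event 5 (t=28: SET z = 16): {y=38, z=16}
  after event 6 (t=33: SET x = -5): {x=-5, y=38, z=16}
  after event 7 (t=43: DEC y by 11): {x=-5, y=27, z=16}

Answer: {x=-5, y=27, z=16}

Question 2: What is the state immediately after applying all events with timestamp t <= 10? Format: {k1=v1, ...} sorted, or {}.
Apply events with t <= 10 (2 events):
  after event 1 (t=9: SET y = 23): {y=23}
  after event 2 (t=10: INC y by 15): {y=38}

Answer: {y=38}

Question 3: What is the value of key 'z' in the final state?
Track key 'z' through all 7 events:
  event 1 (t=9: SET y = 23): z unchanged
  event 2 (t=10: INC y by 15): z unchanged
  event 3 (t=15: SET z = -2): z (absent) -> -2
  event 4 (t=25: SET y = 38): z unchanged
  event 5 (t=28: SET z = 16): z -2 -> 16
  event 6 (t=33: SET x = -5): z unchanged
  event 7 (t=43: DEC y by 11): z unchanged
Final: z = 16

Answer: 16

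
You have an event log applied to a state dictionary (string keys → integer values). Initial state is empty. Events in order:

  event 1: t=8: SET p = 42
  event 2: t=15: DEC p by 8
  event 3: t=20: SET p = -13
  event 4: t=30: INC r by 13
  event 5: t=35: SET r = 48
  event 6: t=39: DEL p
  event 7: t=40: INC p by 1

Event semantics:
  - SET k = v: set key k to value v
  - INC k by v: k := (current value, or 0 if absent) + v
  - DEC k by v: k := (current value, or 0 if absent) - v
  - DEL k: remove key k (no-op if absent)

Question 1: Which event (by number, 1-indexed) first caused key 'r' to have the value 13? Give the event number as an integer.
Answer: 4

Derivation:
Looking for first event where r becomes 13:
  event 4: r (absent) -> 13  <-- first match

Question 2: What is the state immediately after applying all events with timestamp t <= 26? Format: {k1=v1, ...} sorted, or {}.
Answer: {p=-13}

Derivation:
Apply events with t <= 26 (3 events):
  after event 1 (t=8: SET p = 42): {p=42}
  after event 2 (t=15: DEC p by 8): {p=34}
  after event 3 (t=20: SET p = -13): {p=-13}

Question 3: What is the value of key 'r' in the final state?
Answer: 48

Derivation:
Track key 'r' through all 7 events:
  event 1 (t=8: SET p = 42): r unchanged
  event 2 (t=15: DEC p by 8): r unchanged
  event 3 (t=20: SET p = -13): r unchanged
  event 4 (t=30: INC r by 13): r (absent) -> 13
  event 5 (t=35: SET r = 48): r 13 -> 48
  event 6 (t=39: DEL p): r unchanged
  event 7 (t=40: INC p by 1): r unchanged
Final: r = 48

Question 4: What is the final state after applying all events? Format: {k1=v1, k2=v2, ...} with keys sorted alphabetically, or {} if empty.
Answer: {p=1, r=48}

Derivation:
  after event 1 (t=8: SET p = 42): {p=42}
  after event 2 (t=15: DEC p by 8): {p=34}
  after event 3 (t=20: SET p = -13): {p=-13}
  after event 4 (t=30: INC r by 13): {p=-13, r=13}
  after event 5 (t=35: SET r = 48): {p=-13, r=48}
  after event 6 (t=39: DEL p): {r=48}
  after event 7 (t=40: INC p by 1): {p=1, r=48}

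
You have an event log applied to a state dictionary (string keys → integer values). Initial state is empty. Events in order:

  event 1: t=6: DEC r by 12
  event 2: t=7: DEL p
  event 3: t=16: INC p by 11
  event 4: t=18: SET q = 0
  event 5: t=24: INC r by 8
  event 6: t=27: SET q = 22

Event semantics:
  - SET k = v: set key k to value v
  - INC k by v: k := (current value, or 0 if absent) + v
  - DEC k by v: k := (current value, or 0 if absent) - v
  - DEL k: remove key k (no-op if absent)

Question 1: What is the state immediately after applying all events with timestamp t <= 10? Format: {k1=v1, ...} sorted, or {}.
Answer: {r=-12}

Derivation:
Apply events with t <= 10 (2 events):
  after event 1 (t=6: DEC r by 12): {r=-12}
  after event 2 (t=7: DEL p): {r=-12}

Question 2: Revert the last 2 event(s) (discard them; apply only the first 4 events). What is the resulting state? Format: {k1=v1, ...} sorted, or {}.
Keep first 4 events (discard last 2):
  after event 1 (t=6: DEC r by 12): {r=-12}
  after event 2 (t=7: DEL p): {r=-12}
  after event 3 (t=16: INC p by 11): {p=11, r=-12}
  after event 4 (t=18: SET q = 0): {p=11, q=0, r=-12}

Answer: {p=11, q=0, r=-12}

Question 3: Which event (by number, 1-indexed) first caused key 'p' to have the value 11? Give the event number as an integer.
Looking for first event where p becomes 11:
  event 3: p (absent) -> 11  <-- first match

Answer: 3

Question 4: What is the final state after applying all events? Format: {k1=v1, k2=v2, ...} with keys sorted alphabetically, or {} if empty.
  after event 1 (t=6: DEC r by 12): {r=-12}
  after event 2 (t=7: DEL p): {r=-12}
  after event 3 (t=16: INC p by 11): {p=11, r=-12}
  after event 4 (t=18: SET q = 0): {p=11, q=0, r=-12}
  after event 5 (t=24: INC r by 8): {p=11, q=0, r=-4}
  after event 6 (t=27: SET q = 22): {p=11, q=22, r=-4}

Answer: {p=11, q=22, r=-4}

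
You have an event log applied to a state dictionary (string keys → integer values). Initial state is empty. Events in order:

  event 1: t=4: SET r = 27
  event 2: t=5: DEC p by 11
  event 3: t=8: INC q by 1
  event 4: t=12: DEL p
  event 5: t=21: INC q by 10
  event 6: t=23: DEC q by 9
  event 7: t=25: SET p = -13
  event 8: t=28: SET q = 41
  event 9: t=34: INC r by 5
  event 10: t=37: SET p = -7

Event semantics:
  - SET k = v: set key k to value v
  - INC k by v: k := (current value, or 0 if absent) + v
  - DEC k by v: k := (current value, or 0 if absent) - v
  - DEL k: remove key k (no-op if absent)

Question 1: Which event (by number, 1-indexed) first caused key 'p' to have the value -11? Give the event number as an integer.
Looking for first event where p becomes -11:
  event 2: p (absent) -> -11  <-- first match

Answer: 2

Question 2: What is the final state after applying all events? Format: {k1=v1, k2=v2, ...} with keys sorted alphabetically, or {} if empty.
Answer: {p=-7, q=41, r=32}

Derivation:
  after event 1 (t=4: SET r = 27): {r=27}
  after event 2 (t=5: DEC p by 11): {p=-11, r=27}
  after event 3 (t=8: INC q by 1): {p=-11, q=1, r=27}
  after event 4 (t=12: DEL p): {q=1, r=27}
  after event 5 (t=21: INC q by 10): {q=11, r=27}
  after event 6 (t=23: DEC q by 9): {q=2, r=27}
  after event 7 (t=25: SET p = -13): {p=-13, q=2, r=27}
  after event 8 (t=28: SET q = 41): {p=-13, q=41, r=27}
  after event 9 (t=34: INC r by 5): {p=-13, q=41, r=32}
  after event 10 (t=37: SET p = -7): {p=-7, q=41, r=32}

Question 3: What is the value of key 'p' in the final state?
Answer: -7

Derivation:
Track key 'p' through all 10 events:
  event 1 (t=4: SET r = 27): p unchanged
  event 2 (t=5: DEC p by 11): p (absent) -> -11
  event 3 (t=8: INC q by 1): p unchanged
  event 4 (t=12: DEL p): p -11 -> (absent)
  event 5 (t=21: INC q by 10): p unchanged
  event 6 (t=23: DEC q by 9): p unchanged
  event 7 (t=25: SET p = -13): p (absent) -> -13
  event 8 (t=28: SET q = 41): p unchanged
  event 9 (t=34: INC r by 5): p unchanged
  event 10 (t=37: SET p = -7): p -13 -> -7
Final: p = -7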